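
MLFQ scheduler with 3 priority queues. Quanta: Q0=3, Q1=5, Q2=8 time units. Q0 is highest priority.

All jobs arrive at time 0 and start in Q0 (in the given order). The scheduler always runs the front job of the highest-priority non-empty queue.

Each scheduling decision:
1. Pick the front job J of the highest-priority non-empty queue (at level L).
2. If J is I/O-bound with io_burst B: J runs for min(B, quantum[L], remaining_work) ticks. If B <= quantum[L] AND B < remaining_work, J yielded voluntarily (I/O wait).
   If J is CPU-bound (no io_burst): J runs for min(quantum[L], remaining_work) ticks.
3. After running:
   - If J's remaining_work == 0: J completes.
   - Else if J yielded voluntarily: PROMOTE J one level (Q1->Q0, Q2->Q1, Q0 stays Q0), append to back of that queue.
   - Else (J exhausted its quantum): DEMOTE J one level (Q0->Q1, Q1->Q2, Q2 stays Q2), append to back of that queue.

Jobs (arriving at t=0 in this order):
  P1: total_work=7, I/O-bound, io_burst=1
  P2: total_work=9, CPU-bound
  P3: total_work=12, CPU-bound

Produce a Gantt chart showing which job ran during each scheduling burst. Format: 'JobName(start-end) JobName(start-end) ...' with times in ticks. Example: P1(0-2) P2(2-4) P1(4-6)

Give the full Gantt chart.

t=0-1: P1@Q0 runs 1, rem=6, I/O yield, promote→Q0. Q0=[P2,P3,P1] Q1=[] Q2=[]
t=1-4: P2@Q0 runs 3, rem=6, quantum used, demote→Q1. Q0=[P3,P1] Q1=[P2] Q2=[]
t=4-7: P3@Q0 runs 3, rem=9, quantum used, demote→Q1. Q0=[P1] Q1=[P2,P3] Q2=[]
t=7-8: P1@Q0 runs 1, rem=5, I/O yield, promote→Q0. Q0=[P1] Q1=[P2,P3] Q2=[]
t=8-9: P1@Q0 runs 1, rem=4, I/O yield, promote→Q0. Q0=[P1] Q1=[P2,P3] Q2=[]
t=9-10: P1@Q0 runs 1, rem=3, I/O yield, promote→Q0. Q0=[P1] Q1=[P2,P3] Q2=[]
t=10-11: P1@Q0 runs 1, rem=2, I/O yield, promote→Q0. Q0=[P1] Q1=[P2,P3] Q2=[]
t=11-12: P1@Q0 runs 1, rem=1, I/O yield, promote→Q0. Q0=[P1] Q1=[P2,P3] Q2=[]
t=12-13: P1@Q0 runs 1, rem=0, completes. Q0=[] Q1=[P2,P3] Q2=[]
t=13-18: P2@Q1 runs 5, rem=1, quantum used, demote→Q2. Q0=[] Q1=[P3] Q2=[P2]
t=18-23: P3@Q1 runs 5, rem=4, quantum used, demote→Q2. Q0=[] Q1=[] Q2=[P2,P3]
t=23-24: P2@Q2 runs 1, rem=0, completes. Q0=[] Q1=[] Q2=[P3]
t=24-28: P3@Q2 runs 4, rem=0, completes. Q0=[] Q1=[] Q2=[]

Answer: P1(0-1) P2(1-4) P3(4-7) P1(7-8) P1(8-9) P1(9-10) P1(10-11) P1(11-12) P1(12-13) P2(13-18) P3(18-23) P2(23-24) P3(24-28)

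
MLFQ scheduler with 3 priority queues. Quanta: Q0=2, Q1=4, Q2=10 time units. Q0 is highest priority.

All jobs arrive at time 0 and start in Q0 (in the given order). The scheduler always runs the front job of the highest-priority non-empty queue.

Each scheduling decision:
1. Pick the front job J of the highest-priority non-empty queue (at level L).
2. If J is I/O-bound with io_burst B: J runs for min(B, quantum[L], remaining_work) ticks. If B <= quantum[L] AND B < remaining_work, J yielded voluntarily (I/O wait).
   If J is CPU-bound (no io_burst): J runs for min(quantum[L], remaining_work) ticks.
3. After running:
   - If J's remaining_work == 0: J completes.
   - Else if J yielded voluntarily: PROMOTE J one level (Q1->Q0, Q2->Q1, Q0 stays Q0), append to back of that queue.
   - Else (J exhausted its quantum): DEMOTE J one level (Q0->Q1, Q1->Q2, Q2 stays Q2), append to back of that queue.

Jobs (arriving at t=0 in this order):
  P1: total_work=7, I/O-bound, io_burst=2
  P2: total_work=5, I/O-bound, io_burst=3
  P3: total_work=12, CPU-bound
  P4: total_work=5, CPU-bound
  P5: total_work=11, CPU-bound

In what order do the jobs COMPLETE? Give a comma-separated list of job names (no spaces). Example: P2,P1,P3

t=0-2: P1@Q0 runs 2, rem=5, I/O yield, promote→Q0. Q0=[P2,P3,P4,P5,P1] Q1=[] Q2=[]
t=2-4: P2@Q0 runs 2, rem=3, quantum used, demote→Q1. Q0=[P3,P4,P5,P1] Q1=[P2] Q2=[]
t=4-6: P3@Q0 runs 2, rem=10, quantum used, demote→Q1. Q0=[P4,P5,P1] Q1=[P2,P3] Q2=[]
t=6-8: P4@Q0 runs 2, rem=3, quantum used, demote→Q1. Q0=[P5,P1] Q1=[P2,P3,P4] Q2=[]
t=8-10: P5@Q0 runs 2, rem=9, quantum used, demote→Q1. Q0=[P1] Q1=[P2,P3,P4,P5] Q2=[]
t=10-12: P1@Q0 runs 2, rem=3, I/O yield, promote→Q0. Q0=[P1] Q1=[P2,P3,P4,P5] Q2=[]
t=12-14: P1@Q0 runs 2, rem=1, I/O yield, promote→Q0. Q0=[P1] Q1=[P2,P3,P4,P5] Q2=[]
t=14-15: P1@Q0 runs 1, rem=0, completes. Q0=[] Q1=[P2,P3,P4,P5] Q2=[]
t=15-18: P2@Q1 runs 3, rem=0, completes. Q0=[] Q1=[P3,P4,P5] Q2=[]
t=18-22: P3@Q1 runs 4, rem=6, quantum used, demote→Q2. Q0=[] Q1=[P4,P5] Q2=[P3]
t=22-25: P4@Q1 runs 3, rem=0, completes. Q0=[] Q1=[P5] Q2=[P3]
t=25-29: P5@Q1 runs 4, rem=5, quantum used, demote→Q2. Q0=[] Q1=[] Q2=[P3,P5]
t=29-35: P3@Q2 runs 6, rem=0, completes. Q0=[] Q1=[] Q2=[P5]
t=35-40: P5@Q2 runs 5, rem=0, completes. Q0=[] Q1=[] Q2=[]

Answer: P1,P2,P4,P3,P5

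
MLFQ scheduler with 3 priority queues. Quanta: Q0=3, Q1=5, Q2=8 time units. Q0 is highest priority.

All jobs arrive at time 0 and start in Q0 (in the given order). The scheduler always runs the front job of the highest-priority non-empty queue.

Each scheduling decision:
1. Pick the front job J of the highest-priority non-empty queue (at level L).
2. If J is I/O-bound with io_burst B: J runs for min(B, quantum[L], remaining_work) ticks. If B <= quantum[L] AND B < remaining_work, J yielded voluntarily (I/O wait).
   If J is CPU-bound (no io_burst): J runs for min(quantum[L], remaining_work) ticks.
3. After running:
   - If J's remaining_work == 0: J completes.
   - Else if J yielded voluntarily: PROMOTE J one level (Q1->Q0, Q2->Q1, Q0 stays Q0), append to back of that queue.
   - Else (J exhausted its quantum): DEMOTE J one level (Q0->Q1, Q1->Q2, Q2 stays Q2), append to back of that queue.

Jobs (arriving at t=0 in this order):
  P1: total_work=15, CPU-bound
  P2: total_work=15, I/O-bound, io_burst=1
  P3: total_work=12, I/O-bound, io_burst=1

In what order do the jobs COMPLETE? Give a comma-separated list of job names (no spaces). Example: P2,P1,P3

t=0-3: P1@Q0 runs 3, rem=12, quantum used, demote→Q1. Q0=[P2,P3] Q1=[P1] Q2=[]
t=3-4: P2@Q0 runs 1, rem=14, I/O yield, promote→Q0. Q0=[P3,P2] Q1=[P1] Q2=[]
t=4-5: P3@Q0 runs 1, rem=11, I/O yield, promote→Q0. Q0=[P2,P3] Q1=[P1] Q2=[]
t=5-6: P2@Q0 runs 1, rem=13, I/O yield, promote→Q0. Q0=[P3,P2] Q1=[P1] Q2=[]
t=6-7: P3@Q0 runs 1, rem=10, I/O yield, promote→Q0. Q0=[P2,P3] Q1=[P1] Q2=[]
t=7-8: P2@Q0 runs 1, rem=12, I/O yield, promote→Q0. Q0=[P3,P2] Q1=[P1] Q2=[]
t=8-9: P3@Q0 runs 1, rem=9, I/O yield, promote→Q0. Q0=[P2,P3] Q1=[P1] Q2=[]
t=9-10: P2@Q0 runs 1, rem=11, I/O yield, promote→Q0. Q0=[P3,P2] Q1=[P1] Q2=[]
t=10-11: P3@Q0 runs 1, rem=8, I/O yield, promote→Q0. Q0=[P2,P3] Q1=[P1] Q2=[]
t=11-12: P2@Q0 runs 1, rem=10, I/O yield, promote→Q0. Q0=[P3,P2] Q1=[P1] Q2=[]
t=12-13: P3@Q0 runs 1, rem=7, I/O yield, promote→Q0. Q0=[P2,P3] Q1=[P1] Q2=[]
t=13-14: P2@Q0 runs 1, rem=9, I/O yield, promote→Q0. Q0=[P3,P2] Q1=[P1] Q2=[]
t=14-15: P3@Q0 runs 1, rem=6, I/O yield, promote→Q0. Q0=[P2,P3] Q1=[P1] Q2=[]
t=15-16: P2@Q0 runs 1, rem=8, I/O yield, promote→Q0. Q0=[P3,P2] Q1=[P1] Q2=[]
t=16-17: P3@Q0 runs 1, rem=5, I/O yield, promote→Q0. Q0=[P2,P3] Q1=[P1] Q2=[]
t=17-18: P2@Q0 runs 1, rem=7, I/O yield, promote→Q0. Q0=[P3,P2] Q1=[P1] Q2=[]
t=18-19: P3@Q0 runs 1, rem=4, I/O yield, promote→Q0. Q0=[P2,P3] Q1=[P1] Q2=[]
t=19-20: P2@Q0 runs 1, rem=6, I/O yield, promote→Q0. Q0=[P3,P2] Q1=[P1] Q2=[]
t=20-21: P3@Q0 runs 1, rem=3, I/O yield, promote→Q0. Q0=[P2,P3] Q1=[P1] Q2=[]
t=21-22: P2@Q0 runs 1, rem=5, I/O yield, promote→Q0. Q0=[P3,P2] Q1=[P1] Q2=[]
t=22-23: P3@Q0 runs 1, rem=2, I/O yield, promote→Q0. Q0=[P2,P3] Q1=[P1] Q2=[]
t=23-24: P2@Q0 runs 1, rem=4, I/O yield, promote→Q0. Q0=[P3,P2] Q1=[P1] Q2=[]
t=24-25: P3@Q0 runs 1, rem=1, I/O yield, promote→Q0. Q0=[P2,P3] Q1=[P1] Q2=[]
t=25-26: P2@Q0 runs 1, rem=3, I/O yield, promote→Q0. Q0=[P3,P2] Q1=[P1] Q2=[]
t=26-27: P3@Q0 runs 1, rem=0, completes. Q0=[P2] Q1=[P1] Q2=[]
t=27-28: P2@Q0 runs 1, rem=2, I/O yield, promote→Q0. Q0=[P2] Q1=[P1] Q2=[]
t=28-29: P2@Q0 runs 1, rem=1, I/O yield, promote→Q0. Q0=[P2] Q1=[P1] Q2=[]
t=29-30: P2@Q0 runs 1, rem=0, completes. Q0=[] Q1=[P1] Q2=[]
t=30-35: P1@Q1 runs 5, rem=7, quantum used, demote→Q2. Q0=[] Q1=[] Q2=[P1]
t=35-42: P1@Q2 runs 7, rem=0, completes. Q0=[] Q1=[] Q2=[]

Answer: P3,P2,P1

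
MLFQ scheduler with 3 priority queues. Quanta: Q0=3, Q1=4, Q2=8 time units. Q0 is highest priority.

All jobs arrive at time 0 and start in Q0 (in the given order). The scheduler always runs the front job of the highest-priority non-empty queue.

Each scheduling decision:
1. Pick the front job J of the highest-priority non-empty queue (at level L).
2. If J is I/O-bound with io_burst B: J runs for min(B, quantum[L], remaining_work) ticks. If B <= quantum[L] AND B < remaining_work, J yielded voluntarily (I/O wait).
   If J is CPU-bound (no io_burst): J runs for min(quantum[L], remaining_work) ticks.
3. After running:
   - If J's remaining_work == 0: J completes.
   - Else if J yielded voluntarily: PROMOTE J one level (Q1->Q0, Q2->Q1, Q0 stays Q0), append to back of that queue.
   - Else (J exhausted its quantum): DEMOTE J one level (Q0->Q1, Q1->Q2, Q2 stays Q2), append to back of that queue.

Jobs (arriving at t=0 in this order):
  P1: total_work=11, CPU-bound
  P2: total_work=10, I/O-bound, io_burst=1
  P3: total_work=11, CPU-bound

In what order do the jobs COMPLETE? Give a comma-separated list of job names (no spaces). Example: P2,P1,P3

Answer: P2,P1,P3

Derivation:
t=0-3: P1@Q0 runs 3, rem=8, quantum used, demote→Q1. Q0=[P2,P3] Q1=[P1] Q2=[]
t=3-4: P2@Q0 runs 1, rem=9, I/O yield, promote→Q0. Q0=[P3,P2] Q1=[P1] Q2=[]
t=4-7: P3@Q0 runs 3, rem=8, quantum used, demote→Q1. Q0=[P2] Q1=[P1,P3] Q2=[]
t=7-8: P2@Q0 runs 1, rem=8, I/O yield, promote→Q0. Q0=[P2] Q1=[P1,P3] Q2=[]
t=8-9: P2@Q0 runs 1, rem=7, I/O yield, promote→Q0. Q0=[P2] Q1=[P1,P3] Q2=[]
t=9-10: P2@Q0 runs 1, rem=6, I/O yield, promote→Q0. Q0=[P2] Q1=[P1,P3] Q2=[]
t=10-11: P2@Q0 runs 1, rem=5, I/O yield, promote→Q0. Q0=[P2] Q1=[P1,P3] Q2=[]
t=11-12: P2@Q0 runs 1, rem=4, I/O yield, promote→Q0. Q0=[P2] Q1=[P1,P3] Q2=[]
t=12-13: P2@Q0 runs 1, rem=3, I/O yield, promote→Q0. Q0=[P2] Q1=[P1,P3] Q2=[]
t=13-14: P2@Q0 runs 1, rem=2, I/O yield, promote→Q0. Q0=[P2] Q1=[P1,P3] Q2=[]
t=14-15: P2@Q0 runs 1, rem=1, I/O yield, promote→Q0. Q0=[P2] Q1=[P1,P3] Q2=[]
t=15-16: P2@Q0 runs 1, rem=0, completes. Q0=[] Q1=[P1,P3] Q2=[]
t=16-20: P1@Q1 runs 4, rem=4, quantum used, demote→Q2. Q0=[] Q1=[P3] Q2=[P1]
t=20-24: P3@Q1 runs 4, rem=4, quantum used, demote→Q2. Q0=[] Q1=[] Q2=[P1,P3]
t=24-28: P1@Q2 runs 4, rem=0, completes. Q0=[] Q1=[] Q2=[P3]
t=28-32: P3@Q2 runs 4, rem=0, completes. Q0=[] Q1=[] Q2=[]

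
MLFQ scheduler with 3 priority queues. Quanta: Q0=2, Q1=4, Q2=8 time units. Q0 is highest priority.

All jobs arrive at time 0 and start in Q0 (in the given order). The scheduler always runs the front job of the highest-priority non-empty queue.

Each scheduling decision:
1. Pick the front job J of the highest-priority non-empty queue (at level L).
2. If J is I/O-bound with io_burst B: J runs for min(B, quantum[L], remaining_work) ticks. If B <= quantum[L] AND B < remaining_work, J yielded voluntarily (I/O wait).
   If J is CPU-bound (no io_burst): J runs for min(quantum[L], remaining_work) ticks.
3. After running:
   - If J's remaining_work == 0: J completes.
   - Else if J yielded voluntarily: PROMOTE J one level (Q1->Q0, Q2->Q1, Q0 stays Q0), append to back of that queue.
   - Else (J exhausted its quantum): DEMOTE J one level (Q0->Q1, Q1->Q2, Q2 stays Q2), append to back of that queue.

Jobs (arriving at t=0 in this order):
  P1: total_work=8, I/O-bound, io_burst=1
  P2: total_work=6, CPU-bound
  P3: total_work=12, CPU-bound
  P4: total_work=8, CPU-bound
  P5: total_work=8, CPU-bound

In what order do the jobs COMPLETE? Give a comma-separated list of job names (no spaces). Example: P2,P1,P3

t=0-1: P1@Q0 runs 1, rem=7, I/O yield, promote→Q0. Q0=[P2,P3,P4,P5,P1] Q1=[] Q2=[]
t=1-3: P2@Q0 runs 2, rem=4, quantum used, demote→Q1. Q0=[P3,P4,P5,P1] Q1=[P2] Q2=[]
t=3-5: P3@Q0 runs 2, rem=10, quantum used, demote→Q1. Q0=[P4,P5,P1] Q1=[P2,P3] Q2=[]
t=5-7: P4@Q0 runs 2, rem=6, quantum used, demote→Q1. Q0=[P5,P1] Q1=[P2,P3,P4] Q2=[]
t=7-9: P5@Q0 runs 2, rem=6, quantum used, demote→Q1. Q0=[P1] Q1=[P2,P3,P4,P5] Q2=[]
t=9-10: P1@Q0 runs 1, rem=6, I/O yield, promote→Q0. Q0=[P1] Q1=[P2,P3,P4,P5] Q2=[]
t=10-11: P1@Q0 runs 1, rem=5, I/O yield, promote→Q0. Q0=[P1] Q1=[P2,P3,P4,P5] Q2=[]
t=11-12: P1@Q0 runs 1, rem=4, I/O yield, promote→Q0. Q0=[P1] Q1=[P2,P3,P4,P5] Q2=[]
t=12-13: P1@Q0 runs 1, rem=3, I/O yield, promote→Q0. Q0=[P1] Q1=[P2,P3,P4,P5] Q2=[]
t=13-14: P1@Q0 runs 1, rem=2, I/O yield, promote→Q0. Q0=[P1] Q1=[P2,P3,P4,P5] Q2=[]
t=14-15: P1@Q0 runs 1, rem=1, I/O yield, promote→Q0. Q0=[P1] Q1=[P2,P3,P4,P5] Q2=[]
t=15-16: P1@Q0 runs 1, rem=0, completes. Q0=[] Q1=[P2,P3,P4,P5] Q2=[]
t=16-20: P2@Q1 runs 4, rem=0, completes. Q0=[] Q1=[P3,P4,P5] Q2=[]
t=20-24: P3@Q1 runs 4, rem=6, quantum used, demote→Q2. Q0=[] Q1=[P4,P5] Q2=[P3]
t=24-28: P4@Q1 runs 4, rem=2, quantum used, demote→Q2. Q0=[] Q1=[P5] Q2=[P3,P4]
t=28-32: P5@Q1 runs 4, rem=2, quantum used, demote→Q2. Q0=[] Q1=[] Q2=[P3,P4,P5]
t=32-38: P3@Q2 runs 6, rem=0, completes. Q0=[] Q1=[] Q2=[P4,P5]
t=38-40: P4@Q2 runs 2, rem=0, completes. Q0=[] Q1=[] Q2=[P5]
t=40-42: P5@Q2 runs 2, rem=0, completes. Q0=[] Q1=[] Q2=[]

Answer: P1,P2,P3,P4,P5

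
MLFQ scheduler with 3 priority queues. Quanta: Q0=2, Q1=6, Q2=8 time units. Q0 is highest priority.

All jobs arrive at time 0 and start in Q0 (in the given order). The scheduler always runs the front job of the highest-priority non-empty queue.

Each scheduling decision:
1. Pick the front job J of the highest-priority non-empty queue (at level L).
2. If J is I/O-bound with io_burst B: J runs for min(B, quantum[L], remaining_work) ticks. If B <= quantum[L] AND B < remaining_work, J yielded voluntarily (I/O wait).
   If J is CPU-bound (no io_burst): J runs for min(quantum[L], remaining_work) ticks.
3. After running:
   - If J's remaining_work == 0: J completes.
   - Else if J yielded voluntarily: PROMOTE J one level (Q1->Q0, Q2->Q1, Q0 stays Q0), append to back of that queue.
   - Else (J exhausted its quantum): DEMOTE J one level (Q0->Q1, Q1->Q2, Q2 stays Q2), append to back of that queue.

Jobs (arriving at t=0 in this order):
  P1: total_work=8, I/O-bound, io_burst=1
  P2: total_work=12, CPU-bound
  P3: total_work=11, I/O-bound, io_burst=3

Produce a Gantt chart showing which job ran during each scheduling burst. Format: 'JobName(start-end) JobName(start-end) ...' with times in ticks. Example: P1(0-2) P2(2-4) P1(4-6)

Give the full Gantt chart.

t=0-1: P1@Q0 runs 1, rem=7, I/O yield, promote→Q0. Q0=[P2,P3,P1] Q1=[] Q2=[]
t=1-3: P2@Q0 runs 2, rem=10, quantum used, demote→Q1. Q0=[P3,P1] Q1=[P2] Q2=[]
t=3-5: P3@Q0 runs 2, rem=9, quantum used, demote→Q1. Q0=[P1] Q1=[P2,P3] Q2=[]
t=5-6: P1@Q0 runs 1, rem=6, I/O yield, promote→Q0. Q0=[P1] Q1=[P2,P3] Q2=[]
t=6-7: P1@Q0 runs 1, rem=5, I/O yield, promote→Q0. Q0=[P1] Q1=[P2,P3] Q2=[]
t=7-8: P1@Q0 runs 1, rem=4, I/O yield, promote→Q0. Q0=[P1] Q1=[P2,P3] Q2=[]
t=8-9: P1@Q0 runs 1, rem=3, I/O yield, promote→Q0. Q0=[P1] Q1=[P2,P3] Q2=[]
t=9-10: P1@Q0 runs 1, rem=2, I/O yield, promote→Q0. Q0=[P1] Q1=[P2,P3] Q2=[]
t=10-11: P1@Q0 runs 1, rem=1, I/O yield, promote→Q0. Q0=[P1] Q1=[P2,P3] Q2=[]
t=11-12: P1@Q0 runs 1, rem=0, completes. Q0=[] Q1=[P2,P3] Q2=[]
t=12-18: P2@Q1 runs 6, rem=4, quantum used, demote→Q2. Q0=[] Q1=[P3] Q2=[P2]
t=18-21: P3@Q1 runs 3, rem=6, I/O yield, promote→Q0. Q0=[P3] Q1=[] Q2=[P2]
t=21-23: P3@Q0 runs 2, rem=4, quantum used, demote→Q1. Q0=[] Q1=[P3] Q2=[P2]
t=23-26: P3@Q1 runs 3, rem=1, I/O yield, promote→Q0. Q0=[P3] Q1=[] Q2=[P2]
t=26-27: P3@Q0 runs 1, rem=0, completes. Q0=[] Q1=[] Q2=[P2]
t=27-31: P2@Q2 runs 4, rem=0, completes. Q0=[] Q1=[] Q2=[]

Answer: P1(0-1) P2(1-3) P3(3-5) P1(5-6) P1(6-7) P1(7-8) P1(8-9) P1(9-10) P1(10-11) P1(11-12) P2(12-18) P3(18-21) P3(21-23) P3(23-26) P3(26-27) P2(27-31)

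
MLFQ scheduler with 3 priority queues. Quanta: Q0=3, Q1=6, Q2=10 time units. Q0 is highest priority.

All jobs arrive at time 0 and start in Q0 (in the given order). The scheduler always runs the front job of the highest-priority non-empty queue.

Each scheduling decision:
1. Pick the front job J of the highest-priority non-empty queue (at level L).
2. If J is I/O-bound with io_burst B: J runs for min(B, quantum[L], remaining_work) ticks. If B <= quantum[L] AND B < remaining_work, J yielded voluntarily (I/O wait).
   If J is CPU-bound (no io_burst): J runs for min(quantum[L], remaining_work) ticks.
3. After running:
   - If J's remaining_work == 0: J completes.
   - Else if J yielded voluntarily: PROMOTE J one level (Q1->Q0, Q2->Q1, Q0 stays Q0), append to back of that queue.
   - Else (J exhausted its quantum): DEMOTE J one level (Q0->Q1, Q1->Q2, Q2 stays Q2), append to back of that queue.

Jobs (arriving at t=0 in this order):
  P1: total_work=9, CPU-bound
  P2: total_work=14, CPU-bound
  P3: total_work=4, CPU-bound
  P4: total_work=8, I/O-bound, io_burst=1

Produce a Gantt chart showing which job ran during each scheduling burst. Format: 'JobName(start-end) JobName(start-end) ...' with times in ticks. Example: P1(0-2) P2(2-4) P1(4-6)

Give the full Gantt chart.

Answer: P1(0-3) P2(3-6) P3(6-9) P4(9-10) P4(10-11) P4(11-12) P4(12-13) P4(13-14) P4(14-15) P4(15-16) P4(16-17) P1(17-23) P2(23-29) P3(29-30) P2(30-35)

Derivation:
t=0-3: P1@Q0 runs 3, rem=6, quantum used, demote→Q1. Q0=[P2,P3,P4] Q1=[P1] Q2=[]
t=3-6: P2@Q0 runs 3, rem=11, quantum used, demote→Q1. Q0=[P3,P4] Q1=[P1,P2] Q2=[]
t=6-9: P3@Q0 runs 3, rem=1, quantum used, demote→Q1. Q0=[P4] Q1=[P1,P2,P3] Q2=[]
t=9-10: P4@Q0 runs 1, rem=7, I/O yield, promote→Q0. Q0=[P4] Q1=[P1,P2,P3] Q2=[]
t=10-11: P4@Q0 runs 1, rem=6, I/O yield, promote→Q0. Q0=[P4] Q1=[P1,P2,P3] Q2=[]
t=11-12: P4@Q0 runs 1, rem=5, I/O yield, promote→Q0. Q0=[P4] Q1=[P1,P2,P3] Q2=[]
t=12-13: P4@Q0 runs 1, rem=4, I/O yield, promote→Q0. Q0=[P4] Q1=[P1,P2,P3] Q2=[]
t=13-14: P4@Q0 runs 1, rem=3, I/O yield, promote→Q0. Q0=[P4] Q1=[P1,P2,P3] Q2=[]
t=14-15: P4@Q0 runs 1, rem=2, I/O yield, promote→Q0. Q0=[P4] Q1=[P1,P2,P3] Q2=[]
t=15-16: P4@Q0 runs 1, rem=1, I/O yield, promote→Q0. Q0=[P4] Q1=[P1,P2,P3] Q2=[]
t=16-17: P4@Q0 runs 1, rem=0, completes. Q0=[] Q1=[P1,P2,P3] Q2=[]
t=17-23: P1@Q1 runs 6, rem=0, completes. Q0=[] Q1=[P2,P3] Q2=[]
t=23-29: P2@Q1 runs 6, rem=5, quantum used, demote→Q2. Q0=[] Q1=[P3] Q2=[P2]
t=29-30: P3@Q1 runs 1, rem=0, completes. Q0=[] Q1=[] Q2=[P2]
t=30-35: P2@Q2 runs 5, rem=0, completes. Q0=[] Q1=[] Q2=[]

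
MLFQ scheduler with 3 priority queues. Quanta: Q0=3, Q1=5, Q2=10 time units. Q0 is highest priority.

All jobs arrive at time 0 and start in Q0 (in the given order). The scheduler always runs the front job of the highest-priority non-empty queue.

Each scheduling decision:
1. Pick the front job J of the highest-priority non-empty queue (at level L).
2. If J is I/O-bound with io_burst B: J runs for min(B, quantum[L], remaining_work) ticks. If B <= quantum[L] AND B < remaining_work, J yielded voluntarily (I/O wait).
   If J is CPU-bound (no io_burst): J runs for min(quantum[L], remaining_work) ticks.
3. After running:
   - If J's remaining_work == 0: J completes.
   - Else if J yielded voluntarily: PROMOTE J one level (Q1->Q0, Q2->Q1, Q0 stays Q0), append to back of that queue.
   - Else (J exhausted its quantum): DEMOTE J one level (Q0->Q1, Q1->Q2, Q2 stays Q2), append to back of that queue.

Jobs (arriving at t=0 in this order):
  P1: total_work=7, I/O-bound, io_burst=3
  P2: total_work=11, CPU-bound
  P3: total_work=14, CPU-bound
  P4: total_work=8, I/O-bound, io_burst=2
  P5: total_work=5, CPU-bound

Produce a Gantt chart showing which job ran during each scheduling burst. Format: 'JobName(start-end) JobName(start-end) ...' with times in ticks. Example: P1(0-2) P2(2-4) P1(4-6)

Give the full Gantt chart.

Answer: P1(0-3) P2(3-6) P3(6-9) P4(9-11) P5(11-14) P1(14-17) P4(17-19) P1(19-20) P4(20-22) P4(22-24) P2(24-29) P3(29-34) P5(34-36) P2(36-39) P3(39-45)

Derivation:
t=0-3: P1@Q0 runs 3, rem=4, I/O yield, promote→Q0. Q0=[P2,P3,P4,P5,P1] Q1=[] Q2=[]
t=3-6: P2@Q0 runs 3, rem=8, quantum used, demote→Q1. Q0=[P3,P4,P5,P1] Q1=[P2] Q2=[]
t=6-9: P3@Q0 runs 3, rem=11, quantum used, demote→Q1. Q0=[P4,P5,P1] Q1=[P2,P3] Q2=[]
t=9-11: P4@Q0 runs 2, rem=6, I/O yield, promote→Q0. Q0=[P5,P1,P4] Q1=[P2,P3] Q2=[]
t=11-14: P5@Q0 runs 3, rem=2, quantum used, demote→Q1. Q0=[P1,P4] Q1=[P2,P3,P5] Q2=[]
t=14-17: P1@Q0 runs 3, rem=1, I/O yield, promote→Q0. Q0=[P4,P1] Q1=[P2,P3,P5] Q2=[]
t=17-19: P4@Q0 runs 2, rem=4, I/O yield, promote→Q0. Q0=[P1,P4] Q1=[P2,P3,P5] Q2=[]
t=19-20: P1@Q0 runs 1, rem=0, completes. Q0=[P4] Q1=[P2,P3,P5] Q2=[]
t=20-22: P4@Q0 runs 2, rem=2, I/O yield, promote→Q0. Q0=[P4] Q1=[P2,P3,P5] Q2=[]
t=22-24: P4@Q0 runs 2, rem=0, completes. Q0=[] Q1=[P2,P3,P5] Q2=[]
t=24-29: P2@Q1 runs 5, rem=3, quantum used, demote→Q2. Q0=[] Q1=[P3,P5] Q2=[P2]
t=29-34: P3@Q1 runs 5, rem=6, quantum used, demote→Q2. Q0=[] Q1=[P5] Q2=[P2,P3]
t=34-36: P5@Q1 runs 2, rem=0, completes. Q0=[] Q1=[] Q2=[P2,P3]
t=36-39: P2@Q2 runs 3, rem=0, completes. Q0=[] Q1=[] Q2=[P3]
t=39-45: P3@Q2 runs 6, rem=0, completes. Q0=[] Q1=[] Q2=[]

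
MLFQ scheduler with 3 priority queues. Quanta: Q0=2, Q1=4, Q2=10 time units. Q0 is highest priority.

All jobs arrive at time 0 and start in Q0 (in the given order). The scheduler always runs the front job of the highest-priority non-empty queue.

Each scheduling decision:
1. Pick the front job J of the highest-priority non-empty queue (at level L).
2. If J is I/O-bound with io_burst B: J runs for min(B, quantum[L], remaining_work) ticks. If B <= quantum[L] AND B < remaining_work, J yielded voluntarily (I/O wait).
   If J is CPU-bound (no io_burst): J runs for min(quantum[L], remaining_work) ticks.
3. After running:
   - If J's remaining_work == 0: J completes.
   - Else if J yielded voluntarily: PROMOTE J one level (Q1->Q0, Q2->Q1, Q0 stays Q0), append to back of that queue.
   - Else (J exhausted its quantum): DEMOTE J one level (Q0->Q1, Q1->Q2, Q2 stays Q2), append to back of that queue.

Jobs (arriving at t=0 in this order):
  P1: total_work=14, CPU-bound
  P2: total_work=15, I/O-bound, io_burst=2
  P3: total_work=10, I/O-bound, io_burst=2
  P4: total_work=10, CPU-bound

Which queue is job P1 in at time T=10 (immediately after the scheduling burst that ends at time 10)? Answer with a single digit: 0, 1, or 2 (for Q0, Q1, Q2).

t=0-2: P1@Q0 runs 2, rem=12, quantum used, demote→Q1. Q0=[P2,P3,P4] Q1=[P1] Q2=[]
t=2-4: P2@Q0 runs 2, rem=13, I/O yield, promote→Q0. Q0=[P3,P4,P2] Q1=[P1] Q2=[]
t=4-6: P3@Q0 runs 2, rem=8, I/O yield, promote→Q0. Q0=[P4,P2,P3] Q1=[P1] Q2=[]
t=6-8: P4@Q0 runs 2, rem=8, quantum used, demote→Q1. Q0=[P2,P3] Q1=[P1,P4] Q2=[]
t=8-10: P2@Q0 runs 2, rem=11, I/O yield, promote→Q0. Q0=[P3,P2] Q1=[P1,P4] Q2=[]
t=10-12: P3@Q0 runs 2, rem=6, I/O yield, promote→Q0. Q0=[P2,P3] Q1=[P1,P4] Q2=[]
t=12-14: P2@Q0 runs 2, rem=9, I/O yield, promote→Q0. Q0=[P3,P2] Q1=[P1,P4] Q2=[]
t=14-16: P3@Q0 runs 2, rem=4, I/O yield, promote→Q0. Q0=[P2,P3] Q1=[P1,P4] Q2=[]
t=16-18: P2@Q0 runs 2, rem=7, I/O yield, promote→Q0. Q0=[P3,P2] Q1=[P1,P4] Q2=[]
t=18-20: P3@Q0 runs 2, rem=2, I/O yield, promote→Q0. Q0=[P2,P3] Q1=[P1,P4] Q2=[]
t=20-22: P2@Q0 runs 2, rem=5, I/O yield, promote→Q0. Q0=[P3,P2] Q1=[P1,P4] Q2=[]
t=22-24: P3@Q0 runs 2, rem=0, completes. Q0=[P2] Q1=[P1,P4] Q2=[]
t=24-26: P2@Q0 runs 2, rem=3, I/O yield, promote→Q0. Q0=[P2] Q1=[P1,P4] Q2=[]
t=26-28: P2@Q0 runs 2, rem=1, I/O yield, promote→Q0. Q0=[P2] Q1=[P1,P4] Q2=[]
t=28-29: P2@Q0 runs 1, rem=0, completes. Q0=[] Q1=[P1,P4] Q2=[]
t=29-33: P1@Q1 runs 4, rem=8, quantum used, demote→Q2. Q0=[] Q1=[P4] Q2=[P1]
t=33-37: P4@Q1 runs 4, rem=4, quantum used, demote→Q2. Q0=[] Q1=[] Q2=[P1,P4]
t=37-45: P1@Q2 runs 8, rem=0, completes. Q0=[] Q1=[] Q2=[P4]
t=45-49: P4@Q2 runs 4, rem=0, completes. Q0=[] Q1=[] Q2=[]

Answer: 1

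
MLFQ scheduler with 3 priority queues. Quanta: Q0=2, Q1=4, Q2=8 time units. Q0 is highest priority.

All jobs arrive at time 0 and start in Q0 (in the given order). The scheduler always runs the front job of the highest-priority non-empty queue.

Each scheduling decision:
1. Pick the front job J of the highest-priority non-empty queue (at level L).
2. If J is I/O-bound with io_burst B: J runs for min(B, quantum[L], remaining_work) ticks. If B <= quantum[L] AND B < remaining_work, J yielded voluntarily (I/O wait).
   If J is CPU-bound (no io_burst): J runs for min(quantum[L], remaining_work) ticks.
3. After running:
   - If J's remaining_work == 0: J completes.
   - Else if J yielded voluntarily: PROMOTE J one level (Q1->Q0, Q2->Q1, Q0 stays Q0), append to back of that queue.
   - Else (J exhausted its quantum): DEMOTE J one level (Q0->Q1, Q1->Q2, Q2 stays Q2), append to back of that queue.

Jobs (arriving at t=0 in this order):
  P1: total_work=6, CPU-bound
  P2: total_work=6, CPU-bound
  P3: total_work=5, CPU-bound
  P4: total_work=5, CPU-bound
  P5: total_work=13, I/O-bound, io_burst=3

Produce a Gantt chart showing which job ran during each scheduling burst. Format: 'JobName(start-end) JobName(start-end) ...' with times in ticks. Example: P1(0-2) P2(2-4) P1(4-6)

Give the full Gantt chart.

t=0-2: P1@Q0 runs 2, rem=4, quantum used, demote→Q1. Q0=[P2,P3,P4,P5] Q1=[P1] Q2=[]
t=2-4: P2@Q0 runs 2, rem=4, quantum used, demote→Q1. Q0=[P3,P4,P5] Q1=[P1,P2] Q2=[]
t=4-6: P3@Q0 runs 2, rem=3, quantum used, demote→Q1. Q0=[P4,P5] Q1=[P1,P2,P3] Q2=[]
t=6-8: P4@Q0 runs 2, rem=3, quantum used, demote→Q1. Q0=[P5] Q1=[P1,P2,P3,P4] Q2=[]
t=8-10: P5@Q0 runs 2, rem=11, quantum used, demote→Q1. Q0=[] Q1=[P1,P2,P3,P4,P5] Q2=[]
t=10-14: P1@Q1 runs 4, rem=0, completes. Q0=[] Q1=[P2,P3,P4,P5] Q2=[]
t=14-18: P2@Q1 runs 4, rem=0, completes. Q0=[] Q1=[P3,P4,P5] Q2=[]
t=18-21: P3@Q1 runs 3, rem=0, completes. Q0=[] Q1=[P4,P5] Q2=[]
t=21-24: P4@Q1 runs 3, rem=0, completes. Q0=[] Q1=[P5] Q2=[]
t=24-27: P5@Q1 runs 3, rem=8, I/O yield, promote→Q0. Q0=[P5] Q1=[] Q2=[]
t=27-29: P5@Q0 runs 2, rem=6, quantum used, demote→Q1. Q0=[] Q1=[P5] Q2=[]
t=29-32: P5@Q1 runs 3, rem=3, I/O yield, promote→Q0. Q0=[P5] Q1=[] Q2=[]
t=32-34: P5@Q0 runs 2, rem=1, quantum used, demote→Q1. Q0=[] Q1=[P5] Q2=[]
t=34-35: P5@Q1 runs 1, rem=0, completes. Q0=[] Q1=[] Q2=[]

Answer: P1(0-2) P2(2-4) P3(4-6) P4(6-8) P5(8-10) P1(10-14) P2(14-18) P3(18-21) P4(21-24) P5(24-27) P5(27-29) P5(29-32) P5(32-34) P5(34-35)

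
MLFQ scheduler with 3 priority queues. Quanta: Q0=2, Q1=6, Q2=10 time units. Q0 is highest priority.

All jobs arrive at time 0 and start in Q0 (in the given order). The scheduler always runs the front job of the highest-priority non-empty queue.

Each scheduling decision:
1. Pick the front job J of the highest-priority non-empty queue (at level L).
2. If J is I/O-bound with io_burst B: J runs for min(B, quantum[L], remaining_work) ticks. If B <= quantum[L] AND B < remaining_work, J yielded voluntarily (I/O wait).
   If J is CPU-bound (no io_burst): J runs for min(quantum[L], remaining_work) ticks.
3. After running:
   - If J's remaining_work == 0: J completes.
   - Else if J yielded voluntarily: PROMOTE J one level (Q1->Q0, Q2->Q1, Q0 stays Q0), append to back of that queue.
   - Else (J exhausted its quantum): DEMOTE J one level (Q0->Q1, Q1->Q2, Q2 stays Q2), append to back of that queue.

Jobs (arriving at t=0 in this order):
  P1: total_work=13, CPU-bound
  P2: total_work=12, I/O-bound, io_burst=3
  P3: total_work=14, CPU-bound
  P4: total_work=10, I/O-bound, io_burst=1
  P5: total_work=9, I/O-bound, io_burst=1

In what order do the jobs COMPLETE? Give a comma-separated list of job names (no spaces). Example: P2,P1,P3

t=0-2: P1@Q0 runs 2, rem=11, quantum used, demote→Q1. Q0=[P2,P3,P4,P5] Q1=[P1] Q2=[]
t=2-4: P2@Q0 runs 2, rem=10, quantum used, demote→Q1. Q0=[P3,P4,P5] Q1=[P1,P2] Q2=[]
t=4-6: P3@Q0 runs 2, rem=12, quantum used, demote→Q1. Q0=[P4,P5] Q1=[P1,P2,P3] Q2=[]
t=6-7: P4@Q0 runs 1, rem=9, I/O yield, promote→Q0. Q0=[P5,P4] Q1=[P1,P2,P3] Q2=[]
t=7-8: P5@Q0 runs 1, rem=8, I/O yield, promote→Q0. Q0=[P4,P5] Q1=[P1,P2,P3] Q2=[]
t=8-9: P4@Q0 runs 1, rem=8, I/O yield, promote→Q0. Q0=[P5,P4] Q1=[P1,P2,P3] Q2=[]
t=9-10: P5@Q0 runs 1, rem=7, I/O yield, promote→Q0. Q0=[P4,P5] Q1=[P1,P2,P3] Q2=[]
t=10-11: P4@Q0 runs 1, rem=7, I/O yield, promote→Q0. Q0=[P5,P4] Q1=[P1,P2,P3] Q2=[]
t=11-12: P5@Q0 runs 1, rem=6, I/O yield, promote→Q0. Q0=[P4,P5] Q1=[P1,P2,P3] Q2=[]
t=12-13: P4@Q0 runs 1, rem=6, I/O yield, promote→Q0. Q0=[P5,P4] Q1=[P1,P2,P3] Q2=[]
t=13-14: P5@Q0 runs 1, rem=5, I/O yield, promote→Q0. Q0=[P4,P5] Q1=[P1,P2,P3] Q2=[]
t=14-15: P4@Q0 runs 1, rem=5, I/O yield, promote→Q0. Q0=[P5,P4] Q1=[P1,P2,P3] Q2=[]
t=15-16: P5@Q0 runs 1, rem=4, I/O yield, promote→Q0. Q0=[P4,P5] Q1=[P1,P2,P3] Q2=[]
t=16-17: P4@Q0 runs 1, rem=4, I/O yield, promote→Q0. Q0=[P5,P4] Q1=[P1,P2,P3] Q2=[]
t=17-18: P5@Q0 runs 1, rem=3, I/O yield, promote→Q0. Q0=[P4,P5] Q1=[P1,P2,P3] Q2=[]
t=18-19: P4@Q0 runs 1, rem=3, I/O yield, promote→Q0. Q0=[P5,P4] Q1=[P1,P2,P3] Q2=[]
t=19-20: P5@Q0 runs 1, rem=2, I/O yield, promote→Q0. Q0=[P4,P5] Q1=[P1,P2,P3] Q2=[]
t=20-21: P4@Q0 runs 1, rem=2, I/O yield, promote→Q0. Q0=[P5,P4] Q1=[P1,P2,P3] Q2=[]
t=21-22: P5@Q0 runs 1, rem=1, I/O yield, promote→Q0. Q0=[P4,P5] Q1=[P1,P2,P3] Q2=[]
t=22-23: P4@Q0 runs 1, rem=1, I/O yield, promote→Q0. Q0=[P5,P4] Q1=[P1,P2,P3] Q2=[]
t=23-24: P5@Q0 runs 1, rem=0, completes. Q0=[P4] Q1=[P1,P2,P3] Q2=[]
t=24-25: P4@Q0 runs 1, rem=0, completes. Q0=[] Q1=[P1,P2,P3] Q2=[]
t=25-31: P1@Q1 runs 6, rem=5, quantum used, demote→Q2. Q0=[] Q1=[P2,P3] Q2=[P1]
t=31-34: P2@Q1 runs 3, rem=7, I/O yield, promote→Q0. Q0=[P2] Q1=[P3] Q2=[P1]
t=34-36: P2@Q0 runs 2, rem=5, quantum used, demote→Q1. Q0=[] Q1=[P3,P2] Q2=[P1]
t=36-42: P3@Q1 runs 6, rem=6, quantum used, demote→Q2. Q0=[] Q1=[P2] Q2=[P1,P3]
t=42-45: P2@Q1 runs 3, rem=2, I/O yield, promote→Q0. Q0=[P2] Q1=[] Q2=[P1,P3]
t=45-47: P2@Q0 runs 2, rem=0, completes. Q0=[] Q1=[] Q2=[P1,P3]
t=47-52: P1@Q2 runs 5, rem=0, completes. Q0=[] Q1=[] Q2=[P3]
t=52-58: P3@Q2 runs 6, rem=0, completes. Q0=[] Q1=[] Q2=[]

Answer: P5,P4,P2,P1,P3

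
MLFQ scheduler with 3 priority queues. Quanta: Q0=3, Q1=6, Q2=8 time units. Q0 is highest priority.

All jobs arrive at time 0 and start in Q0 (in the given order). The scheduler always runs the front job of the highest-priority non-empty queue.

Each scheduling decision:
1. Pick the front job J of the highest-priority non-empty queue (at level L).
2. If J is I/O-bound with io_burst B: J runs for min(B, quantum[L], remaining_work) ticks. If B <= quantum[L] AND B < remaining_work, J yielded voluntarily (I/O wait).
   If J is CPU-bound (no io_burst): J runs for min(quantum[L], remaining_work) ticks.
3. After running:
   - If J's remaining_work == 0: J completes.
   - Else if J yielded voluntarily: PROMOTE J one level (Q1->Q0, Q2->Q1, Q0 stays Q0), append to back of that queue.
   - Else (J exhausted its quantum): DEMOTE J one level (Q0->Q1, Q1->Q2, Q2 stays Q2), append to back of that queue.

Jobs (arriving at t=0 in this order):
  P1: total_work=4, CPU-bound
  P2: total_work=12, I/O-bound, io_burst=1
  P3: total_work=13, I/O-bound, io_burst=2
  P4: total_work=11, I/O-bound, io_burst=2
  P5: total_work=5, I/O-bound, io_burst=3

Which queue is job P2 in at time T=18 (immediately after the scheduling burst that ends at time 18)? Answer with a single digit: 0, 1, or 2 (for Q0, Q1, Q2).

t=0-3: P1@Q0 runs 3, rem=1, quantum used, demote→Q1. Q0=[P2,P3,P4,P5] Q1=[P1] Q2=[]
t=3-4: P2@Q0 runs 1, rem=11, I/O yield, promote→Q0. Q0=[P3,P4,P5,P2] Q1=[P1] Q2=[]
t=4-6: P3@Q0 runs 2, rem=11, I/O yield, promote→Q0. Q0=[P4,P5,P2,P3] Q1=[P1] Q2=[]
t=6-8: P4@Q0 runs 2, rem=9, I/O yield, promote→Q0. Q0=[P5,P2,P3,P4] Q1=[P1] Q2=[]
t=8-11: P5@Q0 runs 3, rem=2, I/O yield, promote→Q0. Q0=[P2,P3,P4,P5] Q1=[P1] Q2=[]
t=11-12: P2@Q0 runs 1, rem=10, I/O yield, promote→Q0. Q0=[P3,P4,P5,P2] Q1=[P1] Q2=[]
t=12-14: P3@Q0 runs 2, rem=9, I/O yield, promote→Q0. Q0=[P4,P5,P2,P3] Q1=[P1] Q2=[]
t=14-16: P4@Q0 runs 2, rem=7, I/O yield, promote→Q0. Q0=[P5,P2,P3,P4] Q1=[P1] Q2=[]
t=16-18: P5@Q0 runs 2, rem=0, completes. Q0=[P2,P3,P4] Q1=[P1] Q2=[]
t=18-19: P2@Q0 runs 1, rem=9, I/O yield, promote→Q0. Q0=[P3,P4,P2] Q1=[P1] Q2=[]
t=19-21: P3@Q0 runs 2, rem=7, I/O yield, promote→Q0. Q0=[P4,P2,P3] Q1=[P1] Q2=[]
t=21-23: P4@Q0 runs 2, rem=5, I/O yield, promote→Q0. Q0=[P2,P3,P4] Q1=[P1] Q2=[]
t=23-24: P2@Q0 runs 1, rem=8, I/O yield, promote→Q0. Q0=[P3,P4,P2] Q1=[P1] Q2=[]
t=24-26: P3@Q0 runs 2, rem=5, I/O yield, promote→Q0. Q0=[P4,P2,P3] Q1=[P1] Q2=[]
t=26-28: P4@Q0 runs 2, rem=3, I/O yield, promote→Q0. Q0=[P2,P3,P4] Q1=[P1] Q2=[]
t=28-29: P2@Q0 runs 1, rem=7, I/O yield, promote→Q0. Q0=[P3,P4,P2] Q1=[P1] Q2=[]
t=29-31: P3@Q0 runs 2, rem=3, I/O yield, promote→Q0. Q0=[P4,P2,P3] Q1=[P1] Q2=[]
t=31-33: P4@Q0 runs 2, rem=1, I/O yield, promote→Q0. Q0=[P2,P3,P4] Q1=[P1] Q2=[]
t=33-34: P2@Q0 runs 1, rem=6, I/O yield, promote→Q0. Q0=[P3,P4,P2] Q1=[P1] Q2=[]
t=34-36: P3@Q0 runs 2, rem=1, I/O yield, promote→Q0. Q0=[P4,P2,P3] Q1=[P1] Q2=[]
t=36-37: P4@Q0 runs 1, rem=0, completes. Q0=[P2,P3] Q1=[P1] Q2=[]
t=37-38: P2@Q0 runs 1, rem=5, I/O yield, promote→Q0. Q0=[P3,P2] Q1=[P1] Q2=[]
t=38-39: P3@Q0 runs 1, rem=0, completes. Q0=[P2] Q1=[P1] Q2=[]
t=39-40: P2@Q0 runs 1, rem=4, I/O yield, promote→Q0. Q0=[P2] Q1=[P1] Q2=[]
t=40-41: P2@Q0 runs 1, rem=3, I/O yield, promote→Q0. Q0=[P2] Q1=[P1] Q2=[]
t=41-42: P2@Q0 runs 1, rem=2, I/O yield, promote→Q0. Q0=[P2] Q1=[P1] Q2=[]
t=42-43: P2@Q0 runs 1, rem=1, I/O yield, promote→Q0. Q0=[P2] Q1=[P1] Q2=[]
t=43-44: P2@Q0 runs 1, rem=0, completes. Q0=[] Q1=[P1] Q2=[]
t=44-45: P1@Q1 runs 1, rem=0, completes. Q0=[] Q1=[] Q2=[]

Answer: 0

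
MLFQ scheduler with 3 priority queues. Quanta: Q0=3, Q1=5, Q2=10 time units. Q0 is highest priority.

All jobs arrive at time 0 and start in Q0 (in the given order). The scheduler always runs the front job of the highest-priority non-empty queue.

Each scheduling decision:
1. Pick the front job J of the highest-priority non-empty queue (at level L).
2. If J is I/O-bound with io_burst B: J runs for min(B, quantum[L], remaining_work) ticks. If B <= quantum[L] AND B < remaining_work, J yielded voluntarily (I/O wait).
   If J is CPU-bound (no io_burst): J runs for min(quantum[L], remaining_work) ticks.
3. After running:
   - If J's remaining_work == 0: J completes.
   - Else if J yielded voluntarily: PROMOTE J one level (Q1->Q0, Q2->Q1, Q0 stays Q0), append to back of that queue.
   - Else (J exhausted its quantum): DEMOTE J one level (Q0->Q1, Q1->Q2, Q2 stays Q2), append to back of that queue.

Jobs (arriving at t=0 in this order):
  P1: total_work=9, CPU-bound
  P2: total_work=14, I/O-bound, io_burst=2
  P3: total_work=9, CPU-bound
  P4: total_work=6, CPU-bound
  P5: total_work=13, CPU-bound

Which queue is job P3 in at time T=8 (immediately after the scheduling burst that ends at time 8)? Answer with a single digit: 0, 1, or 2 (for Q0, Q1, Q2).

t=0-3: P1@Q0 runs 3, rem=6, quantum used, demote→Q1. Q0=[P2,P3,P4,P5] Q1=[P1] Q2=[]
t=3-5: P2@Q0 runs 2, rem=12, I/O yield, promote→Q0. Q0=[P3,P4,P5,P2] Q1=[P1] Q2=[]
t=5-8: P3@Q0 runs 3, rem=6, quantum used, demote→Q1. Q0=[P4,P5,P2] Q1=[P1,P3] Q2=[]
t=8-11: P4@Q0 runs 3, rem=3, quantum used, demote→Q1. Q0=[P5,P2] Q1=[P1,P3,P4] Q2=[]
t=11-14: P5@Q0 runs 3, rem=10, quantum used, demote→Q1. Q0=[P2] Q1=[P1,P3,P4,P5] Q2=[]
t=14-16: P2@Q0 runs 2, rem=10, I/O yield, promote→Q0. Q0=[P2] Q1=[P1,P3,P4,P5] Q2=[]
t=16-18: P2@Q0 runs 2, rem=8, I/O yield, promote→Q0. Q0=[P2] Q1=[P1,P3,P4,P5] Q2=[]
t=18-20: P2@Q0 runs 2, rem=6, I/O yield, promote→Q0. Q0=[P2] Q1=[P1,P3,P4,P5] Q2=[]
t=20-22: P2@Q0 runs 2, rem=4, I/O yield, promote→Q0. Q0=[P2] Q1=[P1,P3,P4,P5] Q2=[]
t=22-24: P2@Q0 runs 2, rem=2, I/O yield, promote→Q0. Q0=[P2] Q1=[P1,P3,P4,P5] Q2=[]
t=24-26: P2@Q0 runs 2, rem=0, completes. Q0=[] Q1=[P1,P3,P4,P5] Q2=[]
t=26-31: P1@Q1 runs 5, rem=1, quantum used, demote→Q2. Q0=[] Q1=[P3,P4,P5] Q2=[P1]
t=31-36: P3@Q1 runs 5, rem=1, quantum used, demote→Q2. Q0=[] Q1=[P4,P5] Q2=[P1,P3]
t=36-39: P4@Q1 runs 3, rem=0, completes. Q0=[] Q1=[P5] Q2=[P1,P3]
t=39-44: P5@Q1 runs 5, rem=5, quantum used, demote→Q2. Q0=[] Q1=[] Q2=[P1,P3,P5]
t=44-45: P1@Q2 runs 1, rem=0, completes. Q0=[] Q1=[] Q2=[P3,P5]
t=45-46: P3@Q2 runs 1, rem=0, completes. Q0=[] Q1=[] Q2=[P5]
t=46-51: P5@Q2 runs 5, rem=0, completes. Q0=[] Q1=[] Q2=[]

Answer: 1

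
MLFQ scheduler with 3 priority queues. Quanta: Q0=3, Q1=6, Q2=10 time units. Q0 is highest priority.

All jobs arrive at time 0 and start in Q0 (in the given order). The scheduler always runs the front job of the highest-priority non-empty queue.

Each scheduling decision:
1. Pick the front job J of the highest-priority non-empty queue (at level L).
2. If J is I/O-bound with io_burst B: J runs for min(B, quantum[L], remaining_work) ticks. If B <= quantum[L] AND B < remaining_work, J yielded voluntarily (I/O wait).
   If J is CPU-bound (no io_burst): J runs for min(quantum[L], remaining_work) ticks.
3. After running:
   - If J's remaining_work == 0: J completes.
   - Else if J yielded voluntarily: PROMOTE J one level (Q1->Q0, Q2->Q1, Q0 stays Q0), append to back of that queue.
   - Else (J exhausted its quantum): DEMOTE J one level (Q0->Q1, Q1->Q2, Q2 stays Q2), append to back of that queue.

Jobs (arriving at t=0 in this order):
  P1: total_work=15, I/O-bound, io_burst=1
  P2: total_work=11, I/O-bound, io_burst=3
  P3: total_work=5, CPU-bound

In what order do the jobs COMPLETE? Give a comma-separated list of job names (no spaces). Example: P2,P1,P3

Answer: P2,P1,P3

Derivation:
t=0-1: P1@Q0 runs 1, rem=14, I/O yield, promote→Q0. Q0=[P2,P3,P1] Q1=[] Q2=[]
t=1-4: P2@Q0 runs 3, rem=8, I/O yield, promote→Q0. Q0=[P3,P1,P2] Q1=[] Q2=[]
t=4-7: P3@Q0 runs 3, rem=2, quantum used, demote→Q1. Q0=[P1,P2] Q1=[P3] Q2=[]
t=7-8: P1@Q0 runs 1, rem=13, I/O yield, promote→Q0. Q0=[P2,P1] Q1=[P3] Q2=[]
t=8-11: P2@Q0 runs 3, rem=5, I/O yield, promote→Q0. Q0=[P1,P2] Q1=[P3] Q2=[]
t=11-12: P1@Q0 runs 1, rem=12, I/O yield, promote→Q0. Q0=[P2,P1] Q1=[P3] Q2=[]
t=12-15: P2@Q0 runs 3, rem=2, I/O yield, promote→Q0. Q0=[P1,P2] Q1=[P3] Q2=[]
t=15-16: P1@Q0 runs 1, rem=11, I/O yield, promote→Q0. Q0=[P2,P1] Q1=[P3] Q2=[]
t=16-18: P2@Q0 runs 2, rem=0, completes. Q0=[P1] Q1=[P3] Q2=[]
t=18-19: P1@Q0 runs 1, rem=10, I/O yield, promote→Q0. Q0=[P1] Q1=[P3] Q2=[]
t=19-20: P1@Q0 runs 1, rem=9, I/O yield, promote→Q0. Q0=[P1] Q1=[P3] Q2=[]
t=20-21: P1@Q0 runs 1, rem=8, I/O yield, promote→Q0. Q0=[P1] Q1=[P3] Q2=[]
t=21-22: P1@Q0 runs 1, rem=7, I/O yield, promote→Q0. Q0=[P1] Q1=[P3] Q2=[]
t=22-23: P1@Q0 runs 1, rem=6, I/O yield, promote→Q0. Q0=[P1] Q1=[P3] Q2=[]
t=23-24: P1@Q0 runs 1, rem=5, I/O yield, promote→Q0. Q0=[P1] Q1=[P3] Q2=[]
t=24-25: P1@Q0 runs 1, rem=4, I/O yield, promote→Q0. Q0=[P1] Q1=[P3] Q2=[]
t=25-26: P1@Q0 runs 1, rem=3, I/O yield, promote→Q0. Q0=[P1] Q1=[P3] Q2=[]
t=26-27: P1@Q0 runs 1, rem=2, I/O yield, promote→Q0. Q0=[P1] Q1=[P3] Q2=[]
t=27-28: P1@Q0 runs 1, rem=1, I/O yield, promote→Q0. Q0=[P1] Q1=[P3] Q2=[]
t=28-29: P1@Q0 runs 1, rem=0, completes. Q0=[] Q1=[P3] Q2=[]
t=29-31: P3@Q1 runs 2, rem=0, completes. Q0=[] Q1=[] Q2=[]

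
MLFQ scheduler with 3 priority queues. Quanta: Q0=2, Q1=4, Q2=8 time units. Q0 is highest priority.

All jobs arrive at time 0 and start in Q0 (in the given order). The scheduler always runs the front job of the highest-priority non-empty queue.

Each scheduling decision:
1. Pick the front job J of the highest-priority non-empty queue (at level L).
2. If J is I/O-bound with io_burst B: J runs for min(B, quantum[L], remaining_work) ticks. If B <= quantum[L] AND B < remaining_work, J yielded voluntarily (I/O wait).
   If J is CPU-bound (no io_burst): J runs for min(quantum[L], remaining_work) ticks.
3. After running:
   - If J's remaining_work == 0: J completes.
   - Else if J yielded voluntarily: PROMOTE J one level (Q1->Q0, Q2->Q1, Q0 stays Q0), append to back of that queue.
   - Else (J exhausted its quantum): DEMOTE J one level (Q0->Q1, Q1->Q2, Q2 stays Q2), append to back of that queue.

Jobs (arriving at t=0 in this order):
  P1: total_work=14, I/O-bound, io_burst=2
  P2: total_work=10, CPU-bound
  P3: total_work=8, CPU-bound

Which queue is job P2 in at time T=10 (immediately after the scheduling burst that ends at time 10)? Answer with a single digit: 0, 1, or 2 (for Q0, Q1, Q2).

Answer: 1

Derivation:
t=0-2: P1@Q0 runs 2, rem=12, I/O yield, promote→Q0. Q0=[P2,P3,P1] Q1=[] Q2=[]
t=2-4: P2@Q0 runs 2, rem=8, quantum used, demote→Q1. Q0=[P3,P1] Q1=[P2] Q2=[]
t=4-6: P3@Q0 runs 2, rem=6, quantum used, demote→Q1. Q0=[P1] Q1=[P2,P3] Q2=[]
t=6-8: P1@Q0 runs 2, rem=10, I/O yield, promote→Q0. Q0=[P1] Q1=[P2,P3] Q2=[]
t=8-10: P1@Q0 runs 2, rem=8, I/O yield, promote→Q0. Q0=[P1] Q1=[P2,P3] Q2=[]
t=10-12: P1@Q0 runs 2, rem=6, I/O yield, promote→Q0. Q0=[P1] Q1=[P2,P3] Q2=[]
t=12-14: P1@Q0 runs 2, rem=4, I/O yield, promote→Q0. Q0=[P1] Q1=[P2,P3] Q2=[]
t=14-16: P1@Q0 runs 2, rem=2, I/O yield, promote→Q0. Q0=[P1] Q1=[P2,P3] Q2=[]
t=16-18: P1@Q0 runs 2, rem=0, completes. Q0=[] Q1=[P2,P3] Q2=[]
t=18-22: P2@Q1 runs 4, rem=4, quantum used, demote→Q2. Q0=[] Q1=[P3] Q2=[P2]
t=22-26: P3@Q1 runs 4, rem=2, quantum used, demote→Q2. Q0=[] Q1=[] Q2=[P2,P3]
t=26-30: P2@Q2 runs 4, rem=0, completes. Q0=[] Q1=[] Q2=[P3]
t=30-32: P3@Q2 runs 2, rem=0, completes. Q0=[] Q1=[] Q2=[]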